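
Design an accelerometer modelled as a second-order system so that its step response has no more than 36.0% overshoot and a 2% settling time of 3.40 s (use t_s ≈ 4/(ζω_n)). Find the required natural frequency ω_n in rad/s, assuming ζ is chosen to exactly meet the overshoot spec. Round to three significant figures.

From %OS = 100·exp(−πζ/√(1−ζ²)), invert to get ζ = −ln(OS)/√(π² + ln²(OS)) with OS = 0.360.
−ln 0.360 = 1.022, so ζ = 1.022/√(π² + 1.044) = 0.309.
From t_s ≈ 4/(ζω_n): ω_n = 4/(ζ·t_s) = 4/(0.309·3.40) = 3.80 rad/s.

ω_n ≈ 3.80 rad/s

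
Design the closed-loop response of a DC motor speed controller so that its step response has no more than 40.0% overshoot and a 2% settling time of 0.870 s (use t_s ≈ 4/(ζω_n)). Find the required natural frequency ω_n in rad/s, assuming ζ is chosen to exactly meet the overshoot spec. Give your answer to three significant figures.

ω_n ≈ 16.4 rad/s

ζ = −ln(OS)/√(π² + (ln OS)²). With OS = 0.400, ln OS = −0.9163 and ζ = 0.9163/3.272 = 0.280.
Then ω_n = 4/(ζ t_s) = 4/(0.280 × 0.870) = 16.4 rad/s.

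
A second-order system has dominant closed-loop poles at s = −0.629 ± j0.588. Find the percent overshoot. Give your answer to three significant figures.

%OS ≈ 3.47%

|pole| = ω_n = √(0.629² + 0.588²) = 0.861 rad/s; ζ = cos θ = σ/ω_n = 0.731.
%OS = 100·exp(−πζ/√(1−ζ²)) = 3.47%.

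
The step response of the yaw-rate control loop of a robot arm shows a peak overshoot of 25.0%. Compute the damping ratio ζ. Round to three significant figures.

ζ ≈ 0.404

ζ = −ln(OS)/√(π² + (ln OS)²). With OS = 0.250, ln OS = −1.386 and ζ = 1.386/3.434 = 0.404.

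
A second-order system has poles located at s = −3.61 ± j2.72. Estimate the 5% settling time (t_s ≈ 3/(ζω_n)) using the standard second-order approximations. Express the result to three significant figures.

For poles at −σ ± jω_d, ζω_n = σ = 3.61, so t_s ≈ 3/σ = 0.831 s.

t_s ≈ 0.831 s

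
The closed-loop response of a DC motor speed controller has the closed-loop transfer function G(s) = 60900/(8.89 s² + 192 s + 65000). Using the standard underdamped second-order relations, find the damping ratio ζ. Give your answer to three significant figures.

Dividing through by 8.89: denominator becomes s² + 21.60 s + 7312.
So ω_n = √7312 = 85.5 rad/s and ζ = 21.60/(2·85.5) = 0.126.

ζ ≈ 0.126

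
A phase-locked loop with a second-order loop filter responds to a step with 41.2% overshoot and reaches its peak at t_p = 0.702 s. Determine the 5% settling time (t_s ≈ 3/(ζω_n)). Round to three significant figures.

t_s ≈ 2.38 s

From the overshoot, ζ = −ln(OS)/√(π²+ln²(OS)) = 0.272.
t_p = π/ω_d ⇒ ω_d = 4.48 rad/s; then ω_n = ω_d/√(1−ζ²) = 4.65 rad/s.
t_s ≈ 3/(ζω_n) = 3/(0.272·4.65) = 2.38 s.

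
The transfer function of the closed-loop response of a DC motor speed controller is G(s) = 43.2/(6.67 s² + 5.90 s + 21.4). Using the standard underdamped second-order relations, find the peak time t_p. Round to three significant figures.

t_p ≈ 1.81 s

Dividing through by 6.67: denominator becomes s² + 0.8846 s + 3.208.
So ω_n = √3.208 = 1.79 rad/s and ζ = 0.8846/(2·1.79) = 0.247.
ω_d = 1.79·√(1 − 0.247²) = 1.74 rad/s. t_p = π/ω_d = 1.81 s.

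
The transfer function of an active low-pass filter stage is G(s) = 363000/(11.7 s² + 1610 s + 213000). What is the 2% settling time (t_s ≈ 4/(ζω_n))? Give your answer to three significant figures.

Dividing through by 11.7: denominator becomes s² + 137.6 s + 18210.
So ω_n = √18210 = 135 rad/s and ζ = 137.6/(2·135) = 0.510.
t_s ≈ 4/(ζω_n) = 0.0581 s.

t_s ≈ 0.0581 s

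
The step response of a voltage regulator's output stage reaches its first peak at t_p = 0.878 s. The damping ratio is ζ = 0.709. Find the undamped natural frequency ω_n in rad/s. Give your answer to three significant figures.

Peak time t_p = π/ω_d, so ω_d = π/t_p = π/0.878 = 3.58 rad/s.
ω_n = ω_d/√(1−ζ²) = 3.58/√0.497 = 5.07 rad/s.

ω_n ≈ 5.07 rad/s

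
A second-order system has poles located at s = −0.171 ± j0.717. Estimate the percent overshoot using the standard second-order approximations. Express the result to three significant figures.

|pole| = ω_n = √(0.171² + 0.717²) = 0.737 rad/s; ζ = cos θ = σ/ω_n = 0.232.
%OS = 100 e^{−πζ/√(1−ζ²)} with ζ = 0.232 gives 47.3%.

%OS ≈ 47.3%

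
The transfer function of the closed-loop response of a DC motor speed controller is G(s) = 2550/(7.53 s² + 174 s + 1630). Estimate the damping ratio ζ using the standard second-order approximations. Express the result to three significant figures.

Dividing through by 7.53: denominator becomes s² + 23.11 s + 216.5.
So ω_n = √216.5 = 14.7 rad/s and ζ = 23.11/(2·14.7) = 0.785.

ζ ≈ 0.785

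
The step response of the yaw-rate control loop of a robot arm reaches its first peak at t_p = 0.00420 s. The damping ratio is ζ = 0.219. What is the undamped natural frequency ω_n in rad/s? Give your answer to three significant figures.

ω_n ≈ 767 rad/s

Peak time t_p = π/ω_d, so ω_d = π/t_p = π/0.00420 = 748 rad/s.
ω_n = ω_d/√(1−ζ²) = 748/√0.952 = 767 rad/s.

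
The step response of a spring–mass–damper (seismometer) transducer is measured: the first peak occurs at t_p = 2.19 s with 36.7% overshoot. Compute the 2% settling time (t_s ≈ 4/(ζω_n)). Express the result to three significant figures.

From the overshoot, ζ = −ln(OS)/√(π²+ln²(OS)) = 0.304.
t_p = π/ω_d ⇒ ω_d = 1.43 rad/s; then ω_n = ω_d/√(1−ζ²) = 1.51 rad/s.
t_s ≈ 4/(ζω_n) = 4/(0.304·1.51) = 8.74 s.

t_s ≈ 8.74 s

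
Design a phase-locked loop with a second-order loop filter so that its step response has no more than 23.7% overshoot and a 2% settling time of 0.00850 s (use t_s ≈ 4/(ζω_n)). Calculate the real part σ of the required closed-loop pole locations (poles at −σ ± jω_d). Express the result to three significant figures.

The settling-time spec alone fixes σ = ζω_n = 4/t_s = 4/0.00850 = 471.
(Overshoot then fixes ζ = 0.417 and hence ω_d = σ·√(1−ζ²)/ζ = 1030 rad/s.)

σ ≈ 471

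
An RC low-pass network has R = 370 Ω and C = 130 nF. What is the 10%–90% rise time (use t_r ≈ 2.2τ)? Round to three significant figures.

τ = RC = 370 × 130 nF = 0.0000481 s.
t_r ≈ 2.2τ = 0.000106 s.

t_r ≈ 0.000106 s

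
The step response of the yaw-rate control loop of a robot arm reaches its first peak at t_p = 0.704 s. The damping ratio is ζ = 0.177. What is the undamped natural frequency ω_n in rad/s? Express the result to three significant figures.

Peak time t_p = π/ω_d, so ω_d = π/t_p = π/0.704 = 4.46 rad/s.
ω_n = ω_d/√(1−ζ²) = 4.46/√0.969 = 4.53 rad/s.

ω_n ≈ 4.53 rad/s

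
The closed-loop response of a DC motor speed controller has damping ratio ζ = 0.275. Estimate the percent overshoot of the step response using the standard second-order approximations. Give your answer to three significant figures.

For an underdamped second-order system, %OS = 100·exp(−πζ/√(1−ζ²)).
πζ/√(1−ζ²) = π·0.275/√(1−0.0756) = 0.8986, so %OS = 100·e^(−0.8986) = 40.7%.

%OS ≈ 40.7%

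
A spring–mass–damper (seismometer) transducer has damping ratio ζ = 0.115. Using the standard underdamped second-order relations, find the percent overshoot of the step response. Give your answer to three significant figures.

%OS ≈ 69.5%

For an underdamped second-order system, %OS = 100·exp(−πζ/√(1−ζ²)).
πζ/√(1−ζ²) = π·0.115/√(1−0.0132) = 0.3637, so %OS = 100·e^(−0.3637) = 69.5%.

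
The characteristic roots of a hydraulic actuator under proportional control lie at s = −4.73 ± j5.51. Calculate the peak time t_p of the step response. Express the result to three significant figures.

t_p ≈ 0.570 s

t_p = π/ω_d with ω_d = 5.51 (the imaginary part), so t_p = 0.570 s.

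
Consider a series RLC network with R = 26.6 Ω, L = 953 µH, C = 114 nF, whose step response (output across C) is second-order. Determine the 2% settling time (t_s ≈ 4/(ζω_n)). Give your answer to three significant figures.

t_s ≈ 0.000287 s

For a series RLC circuit (capacitor voltage as output), ω_n = 1/√(LC) = 1/√(953 µH · 114 nF) = 95900 rad/s.
ζ = (R/2)·√(C/L) = (26.6/2)·√(114 nF/953 µH) = 0.145.
t_s ≈ 4/(ζω_n) = 0.000287 s.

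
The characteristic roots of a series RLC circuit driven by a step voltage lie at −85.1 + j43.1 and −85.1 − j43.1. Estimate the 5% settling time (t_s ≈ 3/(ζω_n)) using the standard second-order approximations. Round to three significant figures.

For poles at −σ ± jω_d, ζω_n = σ = 85.1, so t_s ≈ 3/σ = 0.0353 s.

t_s ≈ 0.0353 s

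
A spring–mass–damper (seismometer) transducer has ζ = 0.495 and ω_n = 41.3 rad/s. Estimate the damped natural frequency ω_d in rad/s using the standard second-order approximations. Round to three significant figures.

ω_d = ω_n√(1−ζ²) = 41.3·√0.755 = 35.9 rad/s.

ω_d ≈ 35.9 rad/s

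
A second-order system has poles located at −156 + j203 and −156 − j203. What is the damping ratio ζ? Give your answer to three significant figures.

With σ = 156, ω_d = 203: ω_n = √(σ²+ω_d²) = 256 rad/s, ζ = σ/ω_n = 0.609.

ζ ≈ 0.609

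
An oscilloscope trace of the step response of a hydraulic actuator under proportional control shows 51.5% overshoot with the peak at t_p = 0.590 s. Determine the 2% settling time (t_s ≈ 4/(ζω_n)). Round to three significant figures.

t_s ≈ 3.56 s

From the overshoot, ζ = −ln(OS)/√(π²+ln²(OS)) = 0.207.
From t_p = π/ω_d, ω_d = π/0.590 = 5.32 rad/s, so ω_n = ω_d/√(1−ζ²) = 5.44 rad/s.
t_s ≈ 4/(ζω_n) = 4/(0.207·5.44) = 3.56 s.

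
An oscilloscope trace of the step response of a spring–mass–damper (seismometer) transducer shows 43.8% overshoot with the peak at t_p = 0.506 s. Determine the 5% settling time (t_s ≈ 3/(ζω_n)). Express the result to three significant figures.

t_s ≈ 1.84 s

From the overshoot, ζ = −ln(OS)/√(π²+ln²(OS)) = 0.254.
t_p = π/ω_d ⇒ ω_d = 6.21 rad/s; then ω_n = ω_d/√(1−ζ²) = 6.42 rad/s.
t_s ≈ 3/(ζω_n) = 3/(0.254·6.42) = 1.84 s.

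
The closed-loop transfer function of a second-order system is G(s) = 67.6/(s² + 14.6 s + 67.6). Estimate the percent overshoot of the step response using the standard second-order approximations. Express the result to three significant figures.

Comparing the denominator to s² + 2ζω_n s + ω_n²: ω_n = √67.6 = 8.22 rad/s, and 2ζω_n = 14.6 so ζ = 14.6/(2·8.22) = 0.888.
%OS = 100 e^{−πζ/√(1−ζ²)} with ζ = 0.888 gives 0.233%.

%OS ≈ 0.233%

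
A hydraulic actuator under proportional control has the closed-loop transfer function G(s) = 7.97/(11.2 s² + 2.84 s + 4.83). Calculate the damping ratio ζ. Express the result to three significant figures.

ζ ≈ 0.193

Dividing through by 11.2: denominator becomes s² + 0.2536 s + 0.4313.
So ω_n = √0.4313 = 0.657 rad/s and ζ = 0.2536/(2·0.657) = 0.193.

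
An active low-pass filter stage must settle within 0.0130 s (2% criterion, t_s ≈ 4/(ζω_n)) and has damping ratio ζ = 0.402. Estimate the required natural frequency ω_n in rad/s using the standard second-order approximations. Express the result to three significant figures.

ω_n ≈ 765 rad/s

Rearranging t_s ≈ 4/(ζω_n) gives ω_n = 4/(ζ·t_s) = 4/(0.402 × 0.0130) = 765 rad/s.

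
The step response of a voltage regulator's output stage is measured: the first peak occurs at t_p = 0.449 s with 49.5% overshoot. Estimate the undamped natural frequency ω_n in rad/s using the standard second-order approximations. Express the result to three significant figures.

ζ from %OS: ζ = |ln 0.495|/√(π²+ln²0.495) = 0.218.
From t_p = π/ω_d, ω_d = π/0.449 = 7.00 rad/s, so ω_n = ω_d/√(1−ζ²) = 7.17 rad/s.

ω_n ≈ 7.17 rad/s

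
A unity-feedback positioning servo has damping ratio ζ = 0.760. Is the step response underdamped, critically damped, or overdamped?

Since ζ = 0.760 < 1, the system is underdamped.

underdamped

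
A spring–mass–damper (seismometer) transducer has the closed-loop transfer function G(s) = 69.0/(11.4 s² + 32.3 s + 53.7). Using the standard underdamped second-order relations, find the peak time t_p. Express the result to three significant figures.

Dividing through by 11.4: denominator becomes s² + 2.833 s + 4.711.
So ω_n = √4.711 = 2.17 rad/s and ζ = 2.833/(2·2.17) = 0.653.
The damped frequency ω_d = ω_n√(1−ζ²) = 1.64 rad/s. t_p = π/ω_d = 1.91 s.

t_p ≈ 1.91 s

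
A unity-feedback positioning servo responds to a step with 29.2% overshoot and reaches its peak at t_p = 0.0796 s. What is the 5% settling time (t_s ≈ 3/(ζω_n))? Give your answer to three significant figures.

t_s ≈ 0.194 s

ζ from %OS: ζ = |ln 0.292|/√(π²+ln²0.292) = 0.365.
t_p = π/ω_d ⇒ ω_d = 39.5 rad/s; then ω_n = ω_d/√(1−ζ²) = 42.4 rad/s.
t_s ≈ 3/(ζω_n) = 3/(0.365·42.4) = 0.194 s.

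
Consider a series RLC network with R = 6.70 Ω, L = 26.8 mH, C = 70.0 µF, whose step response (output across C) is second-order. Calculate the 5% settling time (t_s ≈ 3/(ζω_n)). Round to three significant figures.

t_s ≈ 0.0240 s

For a series RLC circuit (capacitor voltage as output), ω_n = 1/√(LC) = 1/√(26.8 mH · 70.0 µF) = 730 rad/s.
ζ = (R/2)·√(C/L) = (6.70/2)·√(70.0 µF/26.8 mH) = 0.171.
t_s ≈ 3/(ζω_n) = 0.0240 s.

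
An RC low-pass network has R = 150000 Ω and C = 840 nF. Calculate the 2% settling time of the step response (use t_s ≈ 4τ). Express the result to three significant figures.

τ = RC = 150000 × 840 nF = 0.126 s.
t_s ≈ 4τ = 0.504 s.

t_s ≈ 0.504 s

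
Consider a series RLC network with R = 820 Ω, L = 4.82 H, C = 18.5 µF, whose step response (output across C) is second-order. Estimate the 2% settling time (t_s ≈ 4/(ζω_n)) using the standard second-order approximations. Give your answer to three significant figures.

For a series RLC circuit (capacitor voltage as output), ω_n = 1/√(LC) = 1/√(4.82 H · 18.5 µF) = 106 rad/s.
ζ = (R/2)·√(C/L) = (820/2)·√(18.5 µF/4.82 H) = 0.803.
t_s ≈ 4/(ζω_n) = 0.0470 s.

t_s ≈ 0.0470 s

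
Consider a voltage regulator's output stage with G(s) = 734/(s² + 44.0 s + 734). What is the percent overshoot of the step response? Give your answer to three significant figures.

%OS ≈ 1.26%

Matching coefficients with s² + 2ζω_n s + ω_n² gives ω_n² = 734 ⇒ ω_n = 27.1 rad/s, and ζ = 44.0/(2ω_n) = 0.812.
%OS = 100 e^{−πζ/√(1−ζ²)} with ζ = 0.812 gives 1.26%.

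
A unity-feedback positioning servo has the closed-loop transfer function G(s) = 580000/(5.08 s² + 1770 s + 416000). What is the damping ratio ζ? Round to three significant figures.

Dividing through by 5.08: denominator becomes s² + 348.4 s + 81890.
So ω_n = √81890 = 286 rad/s and ζ = 348.4/(2·286) = 0.609.

ζ ≈ 0.609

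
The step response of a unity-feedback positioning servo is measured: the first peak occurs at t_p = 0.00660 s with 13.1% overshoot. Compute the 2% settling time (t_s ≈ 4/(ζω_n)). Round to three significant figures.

From the overshoot, ζ = −ln(OS)/√(π²+ln²(OS)) = 0.543.
t_p = π/ω_d ⇒ ω_d = 476 rad/s; then ω_n = ω_d/√(1−ζ²) = 567 rad/s.
t_s ≈ 4/(ζω_n) = 4/(0.543·567) = 0.0130 s.

t_s ≈ 0.0130 s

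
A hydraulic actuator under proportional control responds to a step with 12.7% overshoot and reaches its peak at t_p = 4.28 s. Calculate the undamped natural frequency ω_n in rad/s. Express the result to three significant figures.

From the overshoot, ζ = −ln(OS)/√(π²+ln²(OS)) = 0.549.
From t_p = π/ω_d, ω_d = π/4.28 = 0.734 rad/s, so ω_n = ω_d/√(1−ζ²) = 0.878 rad/s.

ω_n ≈ 0.878 rad/s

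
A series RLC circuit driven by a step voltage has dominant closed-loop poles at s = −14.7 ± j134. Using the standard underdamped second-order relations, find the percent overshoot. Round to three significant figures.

%OS ≈ 70.8%

With σ = 14.7, ω_d = 134: ω_n = √(σ²+ω_d²) = 135 rad/s, ζ = σ/ω_n = 0.109.
Overshoot: exp(−π·0.109/√(1−0.109²)) = 0.708, i.e. 70.8%.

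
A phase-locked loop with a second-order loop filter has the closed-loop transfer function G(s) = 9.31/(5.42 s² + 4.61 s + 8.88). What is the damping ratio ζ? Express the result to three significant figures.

Dividing through by 5.42: denominator becomes s² + 0.8506 s + 1.638.
So ω_n = √1.638 = 1.28 rad/s and ζ = 0.8506/(2·1.28) = 0.332.

ζ ≈ 0.332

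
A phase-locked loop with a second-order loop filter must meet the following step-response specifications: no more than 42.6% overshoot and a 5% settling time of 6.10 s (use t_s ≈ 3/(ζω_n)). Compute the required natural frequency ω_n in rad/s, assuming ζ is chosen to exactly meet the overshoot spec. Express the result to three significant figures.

ω_n ≈ 1.88 rad/s

From %OS = 100·exp(−πζ/√(1−ζ²)), invert to get ζ = −ln(OS)/√(π² + ln²(OS)) with OS = 0.426.
−ln 0.426 = 0.8533, so ζ = 0.8533/√(π² + 0.7281) = 0.262.
From t_s ≈ 3/(ζω_n): ω_n = 3/(ζ·t_s) = 3/(0.262·6.10) = 1.88 rad/s.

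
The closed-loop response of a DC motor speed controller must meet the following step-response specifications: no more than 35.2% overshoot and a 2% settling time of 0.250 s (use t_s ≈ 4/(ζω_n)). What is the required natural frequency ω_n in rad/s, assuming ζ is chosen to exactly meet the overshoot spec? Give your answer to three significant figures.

Inverting the overshoot relation: ζ = |ln 0.352|/√(π² + ln²0.352) = 0.315.
From t_s ≈ 4/(ζω_n): ω_n = 4/(ζ·t_s) = 4/(0.315·0.250) = 50.7 rad/s.

ω_n ≈ 50.7 rad/s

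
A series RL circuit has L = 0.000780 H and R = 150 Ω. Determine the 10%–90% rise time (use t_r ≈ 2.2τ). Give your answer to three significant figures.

t_r ≈ 0.0000114 s

τ = L/R = 0.000780/150 = 0.00000520 s.
t_r ≈ 2.2τ = 0.0000114 s.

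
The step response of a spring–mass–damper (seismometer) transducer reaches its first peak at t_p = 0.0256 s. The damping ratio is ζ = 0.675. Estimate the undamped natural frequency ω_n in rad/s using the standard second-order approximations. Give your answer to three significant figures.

ω_n ≈ 166 rad/s

Peak time t_p = π/ω_d, so ω_d = π/t_p = π/0.0256 = 123 rad/s.
ω_n = ω_d/√(1−ζ²) = 123/√0.544 = 166 rad/s.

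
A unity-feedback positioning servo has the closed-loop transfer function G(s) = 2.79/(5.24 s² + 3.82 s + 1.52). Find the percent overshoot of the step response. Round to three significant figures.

%OS ≈ 5.57%

Dividing through by 5.24: denominator becomes s² + 0.7290 s + 0.2901.
So ω_n = √0.2901 = 0.539 rad/s and ζ = 0.7290/(2·0.539) = 0.677.
%OS = 100 e^{−πζ/√(1−ζ²)} with ζ = 0.677 gives 5.57%.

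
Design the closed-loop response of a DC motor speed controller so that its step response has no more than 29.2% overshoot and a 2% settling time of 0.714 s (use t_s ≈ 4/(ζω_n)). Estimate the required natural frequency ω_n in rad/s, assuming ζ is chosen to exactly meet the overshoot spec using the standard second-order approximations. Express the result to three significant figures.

ζ = −ln(OS)/√(π² + (ln OS)²). With OS = 0.292, ln OS = −1.231 and ζ = 1.231/3.374 = 0.365.
Then ω_n = 4/(ζ t_s) = 4/(0.365 × 0.714) = 15.4 rad/s.

ω_n ≈ 15.4 rad/s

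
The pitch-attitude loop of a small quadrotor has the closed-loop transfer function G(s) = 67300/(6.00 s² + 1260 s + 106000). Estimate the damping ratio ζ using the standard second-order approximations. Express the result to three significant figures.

ζ ≈ 0.790

Dividing through by 6.00: denominator becomes s² + 210.0 s + 17670.
So ω_n = √17670 = 133 rad/s and ζ = 210.0/(2·133) = 0.790.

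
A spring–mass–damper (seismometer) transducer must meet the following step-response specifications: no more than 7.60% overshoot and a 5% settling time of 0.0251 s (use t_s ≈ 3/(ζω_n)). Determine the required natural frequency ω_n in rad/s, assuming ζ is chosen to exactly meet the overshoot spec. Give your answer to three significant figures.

ω_n ≈ 188 rad/s

From %OS = 100·exp(−πζ/√(1−ζ²)), invert to get ζ = −ln(OS)/√(π² + ln²(OS)) with OS = 0.0760.
−ln 0.0760 = 2.577, so ζ = 2.577/√(π² + 6.641) = 0.634.
From t_s ≈ 3/(ζω_n): ω_n = 3/(ζ·t_s) = 3/(0.634·0.0251) = 188 rad/s.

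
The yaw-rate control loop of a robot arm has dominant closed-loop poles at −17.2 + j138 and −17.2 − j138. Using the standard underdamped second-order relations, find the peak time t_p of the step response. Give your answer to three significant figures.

t_p = π/ω_d with ω_d = 138 (the imaginary part), so t_p = 0.0228 s.

t_p ≈ 0.0228 s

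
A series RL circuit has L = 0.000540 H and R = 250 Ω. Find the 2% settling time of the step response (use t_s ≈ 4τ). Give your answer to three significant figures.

t_s ≈ 0.00000864 s

τ = L/R = 0.000540/250 = 0.00000216 s.
t_s ≈ 4τ = 0.00000864 s.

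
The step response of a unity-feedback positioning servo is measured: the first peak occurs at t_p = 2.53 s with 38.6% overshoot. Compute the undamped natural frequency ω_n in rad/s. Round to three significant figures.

The overshoot fixes ζ = −ln(OS)/√(π²+ln²(OS)) = 0.290.
From t_p = π/ω_d, ω_d = π/2.53 = 1.24 rad/s, so ω_n = ω_d/√(1−ζ²) = 1.30 rad/s.

ω_n ≈ 1.30 rad/s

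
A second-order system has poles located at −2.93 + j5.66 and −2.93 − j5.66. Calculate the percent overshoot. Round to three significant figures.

The poles are at −σ ± jω_d with σ = 2.93 and ω_d = 5.66, so ω_n = √(σ²+ω_d²) = 6.37 rad/s and ζ = σ/ω_n = 0.460.
%OS = 100·exp(−πζ/√(1−ζ²)) = 19.7%.

%OS ≈ 19.7%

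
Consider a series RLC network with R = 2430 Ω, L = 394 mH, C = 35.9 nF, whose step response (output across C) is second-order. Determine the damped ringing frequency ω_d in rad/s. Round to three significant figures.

For a series RLC circuit (capacitor voltage as output), ω_n = 1/√(LC) = 1/√(394 mH · 35.9 nF) = 8410 rad/s.
ζ = (R/2)·√(C/L) = (2430/2)·√(35.9 nF/394 mH) = 0.367.
ω_d = ω_n√(1−ζ²) = 7820 rad/s.

ω_d ≈ 7820 rad/s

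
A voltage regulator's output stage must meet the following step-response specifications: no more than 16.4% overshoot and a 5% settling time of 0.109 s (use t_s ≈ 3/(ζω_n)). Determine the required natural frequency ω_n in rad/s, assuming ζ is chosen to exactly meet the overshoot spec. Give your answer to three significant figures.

ω_n ≈ 55.2 rad/s

Inverting the overshoot relation: ζ = |ln 0.164|/√(π² + ln²0.164) = 0.499.
Then ω_n = 3/(ζ t_s) = 3/(0.499 × 0.109) = 55.2 rad/s.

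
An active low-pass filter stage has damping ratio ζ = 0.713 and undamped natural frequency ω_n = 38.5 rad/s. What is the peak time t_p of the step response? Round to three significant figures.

The damped frequency is ω_d = ω_n√(1−ζ²) = 38.5·√(1−0.508) = 27.0 rad/s.
Peak time t_p = π/ω_d = π/27.0 = 0.116 s.

t_p ≈ 0.116 s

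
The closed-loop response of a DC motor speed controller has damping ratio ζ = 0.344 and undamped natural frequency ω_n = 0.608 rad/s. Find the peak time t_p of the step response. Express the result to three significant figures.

The damped frequency is ω_d = ω_n√(1−ζ²) = 0.608·√(1−0.118) = 0.571 rad/s.
Peak time t_p = π/ω_d = π/0.571 = 5.50 s.

t_p ≈ 5.50 s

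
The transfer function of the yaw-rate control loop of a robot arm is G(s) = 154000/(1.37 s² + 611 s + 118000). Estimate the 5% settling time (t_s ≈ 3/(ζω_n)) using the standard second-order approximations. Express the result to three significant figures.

Dividing through by 1.37: denominator becomes s² + 446.0 s + 86130.
So ω_n = √86130 = 293 rad/s and ζ = 446.0/(2·293) = 0.760.
t_s ≈ 3/(ζω_n) = 0.0135 s.

t_s ≈ 0.0135 s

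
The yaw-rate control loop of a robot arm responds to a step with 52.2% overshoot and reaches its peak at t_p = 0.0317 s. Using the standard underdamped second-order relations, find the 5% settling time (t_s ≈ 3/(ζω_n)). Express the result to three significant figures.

ζ from %OS: ζ = |ln 0.522|/√(π²+ln²0.522) = 0.203.
t_p = π/ω_d ⇒ ω_d = 99.1 rad/s; then ω_n = ω_d/√(1−ζ²) = 101 rad/s.
t_s ≈ 3/(ζω_n) = 3/(0.203·101) = 0.146 s.

t_s ≈ 0.146 s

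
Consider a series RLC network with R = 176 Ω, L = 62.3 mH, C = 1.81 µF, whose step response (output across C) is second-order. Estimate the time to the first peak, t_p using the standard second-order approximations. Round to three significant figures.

For a series RLC circuit (capacitor voltage as output), ω_n = 1/√(LC) = 1/√(62.3 mH · 1.81 µF) = 2980 rad/s.
ζ = (R/2)·√(C/L) = (176/2)·√(1.81 µF/62.3 mH) = 0.474.
The damped frequency ω_d = ω_n√(1−ζ²) = 2620 rad/s. t_p = π/ω_d = 0.00120 s.

t_p ≈ 0.00120 s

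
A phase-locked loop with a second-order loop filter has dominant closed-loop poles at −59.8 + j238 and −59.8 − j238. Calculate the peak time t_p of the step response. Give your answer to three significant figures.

t_p = π/ω_d with ω_d = 238 (the imaginary part), so t_p = 0.0132 s.

t_p ≈ 0.0132 s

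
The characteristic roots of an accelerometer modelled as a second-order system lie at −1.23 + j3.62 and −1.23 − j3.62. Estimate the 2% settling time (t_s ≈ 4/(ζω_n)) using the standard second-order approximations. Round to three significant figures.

t_s ≈ 3.25 s

For poles at −σ ± jω_d, ζω_n = σ = 1.23, so t_s ≈ 4/σ = 3.25 s.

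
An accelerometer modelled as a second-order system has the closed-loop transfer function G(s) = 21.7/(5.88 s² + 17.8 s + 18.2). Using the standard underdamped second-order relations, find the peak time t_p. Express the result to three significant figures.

t_p ≈ 3.50 s

Dividing through by 5.88: denominator becomes s² + 3.027 s + 3.095.
So ω_n = √3.095 = 1.76 rad/s and ζ = 3.027/(2·1.76) = 0.860.
ω_d = 1.76·√(1 − 0.860²) = 0.897 rad/s. t_p = π/ω_d = 3.50 s.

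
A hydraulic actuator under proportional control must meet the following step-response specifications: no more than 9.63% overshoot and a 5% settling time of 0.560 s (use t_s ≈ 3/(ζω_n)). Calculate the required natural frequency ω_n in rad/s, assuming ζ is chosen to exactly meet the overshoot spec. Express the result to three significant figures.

From %OS = 100·exp(−πζ/√(1−ζ²)), invert to get ζ = −ln(OS)/√(π² + ln²(OS)) with OS = 0.0963.
−ln 0.0963 = 2.340, so ζ = 2.340/√(π² + 5.477) = 0.597.
From t_s ≈ 3/(ζω_n): ω_n = 3/(ζ·t_s) = 3/(0.597·0.560) = 8.97 rad/s.

ω_n ≈ 8.97 rad/s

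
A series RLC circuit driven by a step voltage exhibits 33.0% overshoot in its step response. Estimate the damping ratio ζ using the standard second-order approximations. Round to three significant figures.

Inverting the overshoot relation: ζ = |ln 0.330|/√(π² + ln²0.330) = 0.333.

ζ ≈ 0.333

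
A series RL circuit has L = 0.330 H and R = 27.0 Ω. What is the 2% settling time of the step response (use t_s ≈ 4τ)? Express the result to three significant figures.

t_s ≈ 0.0489 s

τ = L/R = 0.330/27.0 = 0.0122 s.
t_s ≈ 4τ = 0.0489 s.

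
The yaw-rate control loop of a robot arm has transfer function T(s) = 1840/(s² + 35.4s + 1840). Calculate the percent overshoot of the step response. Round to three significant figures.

%OS ≈ 24.1%

Comparing the denominator to s² + 2ζω_n s + ω_n²: ω_n = √1840 = 42.9 rad/s, and 2ζω_n = 35.4 so ζ = 35.4/(2·42.9) = 0.413.
%OS = 100·exp(−πζ/√(1−ζ²)) = 24.1%.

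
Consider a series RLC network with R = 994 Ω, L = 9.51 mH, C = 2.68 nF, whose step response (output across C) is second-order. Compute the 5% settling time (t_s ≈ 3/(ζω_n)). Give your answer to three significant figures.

For a series RLC circuit (capacitor voltage as output), ω_n = 1/√(LC) = 1/√(9.51 mH · 2.68 nF) = 198000 rad/s.
ζ = (R/2)·√(C/L) = (994/2)·√(2.68 nF/9.51 mH) = 0.264.
t_s ≈ 3/(ζω_n) = 0.0000574 s.

t_s ≈ 0.0000574 s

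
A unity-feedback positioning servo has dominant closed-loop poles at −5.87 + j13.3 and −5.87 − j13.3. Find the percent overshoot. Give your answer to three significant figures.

%OS ≈ 25.0%

|pole| = ω_n = √(5.87² + 13.3²) = 14.5 rad/s; ζ = cos θ = σ/ω_n = 0.404.
Overshoot: exp(−π·0.404/√(1−0.404²)) = 0.250, i.e. 25.0%.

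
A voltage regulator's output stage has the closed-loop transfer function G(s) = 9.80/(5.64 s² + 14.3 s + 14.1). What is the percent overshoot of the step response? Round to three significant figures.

%OS ≈ 1.48%

Dividing through by 5.64: denominator becomes s² + 2.535 s + 2.500.
So ω_n = √2.500 = 1.58 rad/s and ζ = 2.535/(2·1.58) = 0.802.
Overshoot: exp(−π·0.802/√(1−0.802²)) = 0.0148, i.e. 1.48%.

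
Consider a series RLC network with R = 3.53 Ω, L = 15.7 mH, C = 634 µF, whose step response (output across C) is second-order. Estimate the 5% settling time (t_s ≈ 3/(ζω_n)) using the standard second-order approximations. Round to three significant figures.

For a series RLC circuit (capacitor voltage as output), ω_n = 1/√(LC) = 1/√(15.7 mH · 634 µF) = 317 rad/s.
ζ = (R/2)·√(C/L) = (3.53/2)·√(634 µF/15.7 mH) = 0.355.
t_s ≈ 3/(ζω_n) = 0.0267 s.

t_s ≈ 0.0267 s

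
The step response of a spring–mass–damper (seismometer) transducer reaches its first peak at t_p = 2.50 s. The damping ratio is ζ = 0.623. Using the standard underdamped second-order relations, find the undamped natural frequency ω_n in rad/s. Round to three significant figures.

ω_n ≈ 1.61 rad/s

Peak time t_p = π/ω_d, so ω_d = π/t_p = π/2.50 = 1.26 rad/s.
ω_n = ω_d/√(1−ζ²) = 1.26/√0.612 = 1.61 rad/s.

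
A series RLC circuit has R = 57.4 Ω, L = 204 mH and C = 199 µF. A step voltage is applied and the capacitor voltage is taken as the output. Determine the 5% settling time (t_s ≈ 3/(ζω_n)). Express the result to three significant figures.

t_s ≈ 0.0213 s

For a series RLC circuit (capacitor voltage as output), ω_n = 1/√(LC) = 1/√(204 mH · 199 µF) = 157 rad/s.
ζ = (R/2)·√(C/L) = (57.4/2)·√(199 µF/204 mH) = 0.896.
t_s ≈ 3/(ζω_n) = 0.0213 s.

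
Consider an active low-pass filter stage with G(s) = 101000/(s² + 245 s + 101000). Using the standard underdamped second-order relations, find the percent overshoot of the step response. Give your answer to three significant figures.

Comparing the denominator to s² + 2ζω_n s + ω_n²: ω_n = √101000 = 318 rad/s, and 2ζω_n = 245 so ζ = 245/(2·318) = 0.385.
%OS = 100·exp(−πζ/√(1−ζ²)) = 26.9%.

%OS ≈ 26.9%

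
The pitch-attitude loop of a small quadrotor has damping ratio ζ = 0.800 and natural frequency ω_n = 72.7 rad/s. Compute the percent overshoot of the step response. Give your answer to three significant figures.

For an underdamped second-order system, %OS = 100·exp(−πζ/√(1−ζ²)).
πζ/√(1−ζ²) = π·0.800/√(1−0.640) = 4.189, so %OS = 100·e^(−4.189) = 1.52%.

%OS ≈ 1.52%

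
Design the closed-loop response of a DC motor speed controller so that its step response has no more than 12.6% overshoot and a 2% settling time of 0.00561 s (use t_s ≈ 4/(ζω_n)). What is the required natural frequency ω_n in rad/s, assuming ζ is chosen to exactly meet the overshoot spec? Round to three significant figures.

ζ = −ln(OS)/√(π² + (ln OS)²). With OS = 0.126, ln OS = −2.071 and ζ = 2.071/3.763 = 0.550.
From t_s ≈ 4/(ζω_n): ω_n = 4/(ζ·t_s) = 4/(0.550·0.00561) = 1300 rad/s.

ω_n ≈ 1300 rad/s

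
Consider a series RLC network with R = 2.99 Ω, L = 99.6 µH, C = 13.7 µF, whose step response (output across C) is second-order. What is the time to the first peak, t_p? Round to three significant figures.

t_p ≈ 0.000139 s

For a series RLC circuit (capacitor voltage as output), ω_n = 1/√(LC) = 1/√(99.6 µH · 13.7 µF) = 27100 rad/s.
ζ = (R/2)·√(C/L) = (2.99/2)·√(13.7 µF/99.6 µH) = 0.554.
ω_d = 27100·√(1 − 0.554²) = 22500 rad/s. t_p = π/ω_d = 0.000139 s.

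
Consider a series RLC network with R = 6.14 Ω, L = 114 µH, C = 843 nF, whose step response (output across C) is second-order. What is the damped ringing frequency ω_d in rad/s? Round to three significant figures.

ω_d ≈ 98400 rad/s

For a series RLC circuit (capacitor voltage as output), ω_n = 1/√(LC) = 1/√(114 µH · 843 nF) = 102000 rad/s.
ζ = (R/2)·√(C/L) = (6.14/2)·√(843 nF/114 µH) = 0.264.
The damped frequency ω_d = ω_n√(1−ζ²) = 98400 rad/s.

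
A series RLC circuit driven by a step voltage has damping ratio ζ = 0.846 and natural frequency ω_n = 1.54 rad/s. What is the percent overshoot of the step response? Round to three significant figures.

For an underdamped second-order system, %OS = 100·exp(−πζ/√(1−ζ²)).
πζ/√(1−ζ²) = π·0.846/√(1−0.716) = 4.985, so %OS = 100·e^(−4.985) = 0.684%.

%OS ≈ 0.684%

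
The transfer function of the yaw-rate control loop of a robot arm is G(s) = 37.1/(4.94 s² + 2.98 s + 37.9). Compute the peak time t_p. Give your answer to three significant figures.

Dividing through by 4.94: denominator becomes s² + 0.6032 s + 7.672.
So ω_n = √7.672 = 2.77 rad/s and ζ = 0.6032/(2·2.77) = 0.109.
The damped frequency ω_d = ω_n√(1−ζ²) = 2.75 rad/s. t_p = π/ω_d = 1.14 s.

t_p ≈ 1.14 s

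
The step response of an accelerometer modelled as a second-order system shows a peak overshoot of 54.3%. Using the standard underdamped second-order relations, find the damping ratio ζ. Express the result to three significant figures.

ζ ≈ 0.191

ζ = −ln(OS)/√(π² + (ln OS)²). With OS = 0.543, ln OS = −0.6106 and ζ = 0.6106/3.200 = 0.191.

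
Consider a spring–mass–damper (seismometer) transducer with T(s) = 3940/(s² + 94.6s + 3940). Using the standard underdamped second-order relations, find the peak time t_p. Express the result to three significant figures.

t_p ≈ 0.0761 s

ω_n = √3940 = 62.8 rad/s; ζ = 94.6/(2·62.8) = 0.754.
ω_d = 62.8·√(1 − 0.754²) = 41.3 rad/s. Then t_p = π/ω_d = 0.0761 s.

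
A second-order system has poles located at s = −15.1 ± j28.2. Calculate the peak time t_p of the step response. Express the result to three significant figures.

t_p ≈ 0.111 s

t_p = π/ω_d with ω_d = 28.2 (the imaginary part), so t_p = 0.111 s.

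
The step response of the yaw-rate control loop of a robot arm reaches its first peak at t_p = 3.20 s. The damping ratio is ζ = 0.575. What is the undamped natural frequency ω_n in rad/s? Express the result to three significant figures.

Peak time t_p = π/ω_d, so ω_d = π/t_p = π/3.20 = 0.982 rad/s.
ω_n = ω_d/√(1−ζ²) = 0.982/√0.669 = 1.20 rad/s.

ω_n ≈ 1.20 rad/s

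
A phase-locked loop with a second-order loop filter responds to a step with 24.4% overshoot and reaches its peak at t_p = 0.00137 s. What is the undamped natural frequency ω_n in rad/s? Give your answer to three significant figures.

The overshoot fixes ζ = −ln(OS)/√(π²+ln²(OS)) = 0.410.
From t_p = π/ω_d, ω_d = π/0.00137 = 2290 rad/s, so ω_n = ω_d/√(1−ζ²) = 2510 rad/s.

ω_n ≈ 2510 rad/s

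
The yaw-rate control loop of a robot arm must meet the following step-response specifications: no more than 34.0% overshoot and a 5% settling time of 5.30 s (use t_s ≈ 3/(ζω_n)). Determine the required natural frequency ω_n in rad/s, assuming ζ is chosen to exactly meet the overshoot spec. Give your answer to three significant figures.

ω_n ≈ 1.74 rad/s

ζ = −ln(OS)/√(π² + (ln OS)²). With OS = 0.340, ln OS = −1.079 and ζ = 1.079/3.322 = 0.325.
From t_s ≈ 3/(ζω_n): ω_n = 3/(ζ·t_s) = 3/(0.325·5.30) = 1.74 rad/s.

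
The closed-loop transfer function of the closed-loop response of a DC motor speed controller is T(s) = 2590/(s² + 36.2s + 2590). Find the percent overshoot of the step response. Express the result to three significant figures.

%OS ≈ 30.3%

Matching coefficients with s² + 2ζω_n s + ω_n² gives ω_n² = 2590 ⇒ ω_n = 50.9 rad/s, and ζ = 36.2/(2ω_n) = 0.356.
%OS = 100·exp(−πζ/√(1−ζ²)) = 30.3%.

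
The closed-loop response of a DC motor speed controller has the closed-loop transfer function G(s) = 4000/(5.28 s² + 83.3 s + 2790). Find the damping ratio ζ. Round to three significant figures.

ζ ≈ 0.343

Dividing through by 5.28: denominator becomes s² + 15.78 s + 528.4.
So ω_n = √528.4 = 23.0 rad/s and ζ = 15.78/(2·23.0) = 0.343.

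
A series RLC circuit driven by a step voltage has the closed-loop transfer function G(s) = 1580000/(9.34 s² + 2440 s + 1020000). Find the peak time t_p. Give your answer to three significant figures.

Dividing through by 9.34: denominator becomes s² + 261.2 s + 109200.
So ω_n = √109200 = 330 rad/s and ζ = 261.2/(2·330) = 0.395.
ω_d = ω_n√(1−ζ²) = 304 rad/s. t_p = π/ω_d = 0.0103 s.

t_p ≈ 0.0103 s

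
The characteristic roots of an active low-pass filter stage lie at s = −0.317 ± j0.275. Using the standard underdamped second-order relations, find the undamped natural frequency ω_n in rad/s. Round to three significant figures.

|pole| = ω_n = √(0.317² + 0.275²) = 0.420 rad/s; ζ = cos θ = σ/ω_n = 0.755.

ω_n ≈ 0.420 rad/s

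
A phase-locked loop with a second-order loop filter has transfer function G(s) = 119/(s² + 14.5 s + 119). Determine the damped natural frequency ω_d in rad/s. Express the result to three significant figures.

Matching coefficients with s² + 2ζω_n s + ω_n² gives ω_n² = 119 ⇒ ω_n = 10.9 rad/s, and ζ = 14.5/(2ω_n) = 0.665.
ω_d = 10.9·√(1 − 0.665²) = 8.15 rad/s.

ω_d ≈ 8.15 rad/s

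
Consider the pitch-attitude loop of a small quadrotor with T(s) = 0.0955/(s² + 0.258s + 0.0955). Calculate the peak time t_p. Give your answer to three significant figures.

Matching coefficients with s² + 2ζω_n s + ω_n² gives ω_n² = 0.0955 ⇒ ω_n = 0.309 rad/s, and ζ = 0.258/(2ω_n) = 0.417.
ω_d = 0.309·√(1 − 0.417²) = 0.281 rad/s. Then t_p = π/ω_d = 11.2 s.

t_p ≈ 11.2 s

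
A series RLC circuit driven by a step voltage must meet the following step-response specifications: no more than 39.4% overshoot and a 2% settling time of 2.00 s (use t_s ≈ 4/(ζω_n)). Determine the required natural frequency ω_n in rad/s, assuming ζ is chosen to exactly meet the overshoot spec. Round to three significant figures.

ω_n ≈ 7.04 rad/s

Inverting the overshoot relation: ζ = |ln 0.394|/√(π² + ln²0.394) = 0.284.
Then ω_n = 4/(ζ t_s) = 4/(0.284 × 2.00) = 7.04 rad/s.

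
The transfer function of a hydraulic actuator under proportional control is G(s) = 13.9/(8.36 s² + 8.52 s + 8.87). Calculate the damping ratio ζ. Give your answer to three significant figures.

Dividing through by 8.36: denominator becomes s² + 1.019 s + 1.061.
So ω_n = √1.061 = 1.03 rad/s and ζ = 1.019/(2·1.03) = 0.495.

ζ ≈ 0.495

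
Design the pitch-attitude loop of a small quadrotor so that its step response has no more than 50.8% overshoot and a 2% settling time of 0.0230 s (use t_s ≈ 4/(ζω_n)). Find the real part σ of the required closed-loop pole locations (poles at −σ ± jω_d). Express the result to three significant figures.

The settling-time spec alone fixes σ = ζω_n = 4/t_s = 4/0.0230 = 174.
(Overshoot then fixes ζ = 0.211 and hence ω_d = σ·√(1−ζ²)/ζ = 807 rad/s.)

σ ≈ 174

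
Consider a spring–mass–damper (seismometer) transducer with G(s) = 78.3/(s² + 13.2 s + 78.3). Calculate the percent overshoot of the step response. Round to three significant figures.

ω_n = √78.3 = 8.85 rad/s; ζ = 13.2/(2·8.85) = 0.746.
%OS = 100·exp(−πζ/√(1−ζ²)) = 2.97%.

%OS ≈ 2.97%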